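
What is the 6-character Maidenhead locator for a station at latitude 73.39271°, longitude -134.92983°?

CQ23mj

Shift to the Maidenhead origin (180°W, 90°S): lon 45.0702, lat 163.3927.
Field (20°×10°, letters A–R): lon ⌊45.0702/20⌋ = 2 → C; lat ⌊163.3927/10⌋ = 16 → Q.
Square (2°×1°, digits 0–9): lon ⌊5.0702/2⌋ = 2; lat ⌊3.3927/1⌋ = 3.
Subsquare (5′×2.5′, letters a–x): lon ⌊1.0702/0.0833333⌋ = 12 → m; lat ⌊0.3927/0.0416667⌋ = 9 → j.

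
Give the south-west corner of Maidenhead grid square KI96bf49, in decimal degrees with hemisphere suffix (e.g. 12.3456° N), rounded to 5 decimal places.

Field K=10, I=8: +10·20° lon, +8·10° lat → SW at lon 20°, lat -10°.
Square 9, 6: +9·2° lon, +6·1° lat → SW at lon 38°, lat -4°.
Subsquare b=1, f=5: +1·0.0833333° lon, +5·0.0416667° lat → SW at lon 38.0833°, lat -3.79167°.
Extended square 4, 9: +4·0.00833333° lon, +9·0.00416667° lat → SW at lon 38.1167°, lat -3.75417°.
latitude 3.75417° S, longitude 38.11667° E.

3.75417° S, 38.11667° E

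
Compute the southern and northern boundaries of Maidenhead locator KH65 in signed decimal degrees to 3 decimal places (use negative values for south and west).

Field K=10, H=7: +10·20° lon, +7·10° lat → SW at lon 20°, lat -20°.
Square 6, 5: +6·2° lon, +5·1° lat → SW at lon 32°, lat -15°.
Cell spans 2° lon × 1° lat.
south -15.000, north -14.000.

-15.000, -14.000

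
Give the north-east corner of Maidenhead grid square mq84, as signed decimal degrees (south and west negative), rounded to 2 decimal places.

Field M=12, Q=16: +12·20° lon, +16·10° lat → SW at lon 60°, lat 70°.
Square 8, 4: +8·2° lon, +4·1° lat → SW at lon 76°, lat 74°.
Cell spans 2° lon × 1° lat. NE corner is SW corner plus one full cell.
latitude 75.00, longitude 78.00.

75.00, 78.00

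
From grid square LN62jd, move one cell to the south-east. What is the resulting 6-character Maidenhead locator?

LN62kc

Longitude subsquare j = 9; +1 → 10 = k.
Latitude subsquare d = 3; −1 → 2 = c.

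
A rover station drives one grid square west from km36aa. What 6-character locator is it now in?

Longitude subsquare a = 0; −1 → -1, wraps to 23 = x, carry into square.
Longitude square 3; −1 → 2.
The latitude characters are unchanged.

KM26xa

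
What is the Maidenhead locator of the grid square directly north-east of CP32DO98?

CP32eo09

Longitude extended square 9; +1 → 10, wraps to 0, carry into subsquare.
Longitude subsquare d = 3; +1 → 4 = e.
Latitude extended square 8; +1 → 9.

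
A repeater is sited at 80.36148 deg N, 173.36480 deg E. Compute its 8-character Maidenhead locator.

RR60qi36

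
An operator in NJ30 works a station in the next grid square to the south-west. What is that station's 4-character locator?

NI29

Longitude square 3; −1 → 2.
Latitude square 0; −1 → -1, wraps to 9, carry into field.
Latitude field J = 9; −1 → 8 = I.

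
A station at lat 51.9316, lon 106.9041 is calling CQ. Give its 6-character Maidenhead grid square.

Shift to the Maidenhead origin (180°W, 90°S): lon 286.9041, lat 141.9316.
Field: 286.9041/20 → 14 → O, 141.9316/10 → 14 → O; chars OO.
Square: 6.9041/2 → 3, 1.9316/1 → 1; chars 31.
Subsquare: 0.9041/0.0833333 → 10 → k, 0.9316/0.0416667 → 22 → w; chars kw.

OO31kw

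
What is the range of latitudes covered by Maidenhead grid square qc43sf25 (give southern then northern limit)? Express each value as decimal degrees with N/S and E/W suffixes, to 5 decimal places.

Field Q=16, C=2: +16·20° lon, +2·10° lat → SW at lon 140°, lat -70°.
Square 4, 3: +4·2° lon, +3·1° lat → SW at lon 148°, lat -67°.
Subsquare s=18, f=5: +18·0.0833333° lon, +5·0.0416667° lat → SW at lon 149.5°, lat -66.7917°.
Extended square 2, 5: +2·0.00833333° lon, +5·0.00416667° lat → SW at lon 149.517°, lat -66.7708°.
Cell spans 0.00833333° lon × 0.00416667° lat.
south 66.77083° S, north 66.76667° S.

66.77083° S, 66.76667° S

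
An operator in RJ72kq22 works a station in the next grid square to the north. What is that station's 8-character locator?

RJ72kq23

Latitude extended square 2; +1 → 3.
The longitude characters are unchanged.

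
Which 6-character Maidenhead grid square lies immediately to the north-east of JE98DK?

JE98el

Longitude subsquare d = 3; +1 → 4 = e.
Latitude subsquare k = 10; +1 → 11 = l.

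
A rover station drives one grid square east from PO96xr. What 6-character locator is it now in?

Longitude subsquare x = 23; +1 → 24, wraps to 0 = a, carry into square.
Longitude square 9; +1 → 10, wraps to 0, carry into field.
Longitude field P = 15; +1 → 16 = Q.
The latitude characters are unchanged.

QO06ar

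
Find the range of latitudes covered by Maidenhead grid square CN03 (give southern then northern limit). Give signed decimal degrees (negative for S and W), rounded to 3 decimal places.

43.000, 44.000

Field C=2, N=13: +2·20° lon, +13·10° lat → SW at lon -140°, lat 40°.
Square 0, 3: +0·2° lon, +3·1° lat → SW at lon -140°, lat 43°.
Cell spans 2° lon × 1° lat.
south 43.000, north 44.000.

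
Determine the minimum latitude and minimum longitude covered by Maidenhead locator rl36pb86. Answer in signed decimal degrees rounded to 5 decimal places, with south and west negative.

26.06667, 167.31667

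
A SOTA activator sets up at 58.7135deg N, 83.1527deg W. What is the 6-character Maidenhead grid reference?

EO88kr

Shift to the Maidenhead origin (180°W, 90°S): lon 96.8473, lat 148.7135.
Field: lon ⌊96.8473/20⌋ = 4 → E; lat ⌊148.7135/10⌋ = 14 → O.
Square: lon ⌊16.8473/2⌋ = 8; lat ⌊8.7135/1⌋ = 8.
Subsquare: lon ⌊0.8473/0.0833333⌋ = 10 → k; lat ⌊0.7135/0.0416667⌋ = 17 → r.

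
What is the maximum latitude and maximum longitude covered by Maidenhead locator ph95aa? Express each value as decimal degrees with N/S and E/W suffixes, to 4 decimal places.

Field P=15, H=7: +15·20° lon, +7·10° lat → SW at lon 120°, lat -20°.
Square 9, 5: +9·2° lon, +5·1° lat → SW at lon 138°, lat -15°.
Subsquare a=0, a=0: +0·0.0833333° lon, +0·0.0416667° lat → SW at lon 138°, lat -15°.
Cell spans 0.0833333° lon × 0.0416667° lat. NE corner is SW corner plus one full cell.
latitude 14.9583° S, longitude 138.0833° E.

14.9583° S, 138.0833° E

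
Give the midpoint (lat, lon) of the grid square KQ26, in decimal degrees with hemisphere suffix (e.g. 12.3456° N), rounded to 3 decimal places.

76.500° N, 25.000° E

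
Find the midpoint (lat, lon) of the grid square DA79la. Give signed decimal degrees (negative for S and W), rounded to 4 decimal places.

-80.9792, -105.0417

Field D=3, A=0: +3·20° lon, +0·10° lat → SW at lon -120°, lat -90°.
Square 7, 9: +7·2° lon, +9·1° lat → SW at lon -106°, lat -81°.
Subsquare l=11, a=0: +11·0.0833333° lon, +0·0.0416667° lat → SW at lon -105.083°, lat -81°.
Cell spans 0.0833333° lon × 0.0416667° lat. Centre is SW corner plus half of each.
latitude -80.9792, longitude -105.0417.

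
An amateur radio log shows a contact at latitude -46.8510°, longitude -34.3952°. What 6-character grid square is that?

HE23td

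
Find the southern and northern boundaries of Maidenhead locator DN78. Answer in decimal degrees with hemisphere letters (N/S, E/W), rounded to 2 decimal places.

48.00° N, 49.00° N

Field D=3, N=13: +3·20° lon, +13·10° lat → SW at lon -120°, lat 40°.
Square 7, 8: +7·2° lon, +8·1° lat → SW at lon -106°, lat 48°.
Cell spans 2° lon × 1° lat.
south 48.00° N, north 49.00° N.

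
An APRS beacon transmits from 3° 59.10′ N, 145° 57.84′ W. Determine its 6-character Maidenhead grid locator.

Add 180° to longitude and 90° to latitude: 34.0360, 93.9850.
Field: lon ⌊34.0360/20⌋ = 1 → B; lat ⌊93.9850/10⌋ = 9 → J.
Square: lon ⌊14.0360/2⌋ = 7; lat ⌊3.9850/1⌋ = 3.
Subsquare: lon ⌊0.0360/0.0833333⌋ = 0 → a; lat ⌊0.9850/0.0416667⌋ = 23 → x.

BJ73ax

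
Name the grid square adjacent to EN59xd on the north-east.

Longitude subsquare x = 23; +1 → 24, wraps to 0 = a, carry into square.
Longitude square 5; +1 → 6.
Latitude subsquare d = 3; +1 → 4 = e.

EN69ae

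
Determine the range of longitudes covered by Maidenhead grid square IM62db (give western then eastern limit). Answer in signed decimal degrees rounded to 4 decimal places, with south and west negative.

Field I=8, M=12: +8·20° lon, +12·10° lat → SW at lon -20°, lat 30°.
Square 6, 2: +6·2° lon, +2·1° lat → SW at lon -8°, lat 32°.
Subsquare d=3, b=1: +3·0.0833333° lon, +1·0.0416667° lat → SW at lon -7.75°, lat 32.0417°.
Cell spans 0.0833333° lon × 0.0416667° lat.
west -7.7500, east -7.6667.

-7.7500, -7.6667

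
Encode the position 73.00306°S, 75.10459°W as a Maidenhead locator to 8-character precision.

Add 180° to longitude and 90° to latitude: 104.89541, 16.99694.
Field: 104.89541/20 → 5 → F, 16.99694/10 → 1 → B; chars FB.
Square: 4.89541/2 → 2, 6.99694/1 → 6; chars 26.
Subsquare: 0.89541/0.0833333 → 10 → k, 0.99694/0.0416667 → 23 → x; chars kx.
Extended square: 0.06208/0.00833333 → 7, 0.03861/0.00416667 → 9; chars 79.

FB26kx79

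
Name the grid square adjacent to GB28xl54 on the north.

Latitude extended square 4; +1 → 5.
The longitude characters are unchanged.

GB28xl55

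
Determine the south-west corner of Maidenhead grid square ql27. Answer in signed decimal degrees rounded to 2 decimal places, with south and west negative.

27.00, 144.00

Field Q=16, L=11: +16·20° lon, +11·10° lat → SW at lon 140°, lat 20°.
Square 2, 7: +2·2° lon, +7·1° lat → SW at lon 144°, lat 27°.
latitude 27.00, longitude 144.00.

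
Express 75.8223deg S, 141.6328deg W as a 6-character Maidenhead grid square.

BB94ee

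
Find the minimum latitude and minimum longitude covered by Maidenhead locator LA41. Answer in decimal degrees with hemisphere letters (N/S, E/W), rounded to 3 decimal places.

89.000° S, 48.000° E

Field L=11, A=0: +11·20° lon, +0·10° lat → SW at lon 40°, lat -90°.
Square 4, 1: +4·2° lon, +1·1° lat → SW at lon 48°, lat -89°.
latitude 89.000° S, longitude 48.000° E.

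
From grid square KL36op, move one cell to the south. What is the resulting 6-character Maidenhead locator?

KL36oo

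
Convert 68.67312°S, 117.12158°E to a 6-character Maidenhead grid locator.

Add 180° to longitude and 90° to latitude: 297.1216, 21.3269.
Field: 297.1216/20 → 14 → O, 21.3269/10 → 2 → C; chars OC.
Square: 17.1216/2 → 8, 1.3269/1 → 1; chars 81.
Subsquare: 1.1216/0.0833333 → 13 → n, 0.3269/0.0416667 → 7 → h; chars nh.

OC81nh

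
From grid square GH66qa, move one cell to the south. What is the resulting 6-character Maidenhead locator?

Latitude subsquare a = 0; −1 → -1, wraps to 23 = x, carry into square.
Latitude square 6; −1 → 5.
The longitude characters are unchanged.

GH65qx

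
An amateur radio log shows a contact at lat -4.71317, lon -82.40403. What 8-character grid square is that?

Add 180° to longitude and 90° to latitude: 97.59597, 85.28683.
Field (20°×10°, letters A–R): lon ⌊97.59597/20⌋ = 4 → E; lat ⌊85.28683/10⌋ = 8 → I.
Square (2°×1°, digits 0–9): lon ⌊17.59597/2⌋ = 8; lat ⌊5.28683/1⌋ = 5.
Subsquare (5′×2.5′, letters a–x): lon ⌊1.59597/0.0833333⌋ = 19 → t; lat ⌊0.28683/0.0416667⌋ = 6 → g.
Extended square (30″×15″, digits 0–9): lon ⌊0.01264/0.00833333⌋ = 1; lat ⌊0.03683/0.00416667⌋ = 8.

EI85tg18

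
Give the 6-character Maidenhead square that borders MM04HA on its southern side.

MM03hx

Latitude subsquare a = 0; −1 → -1, wraps to 23 = x, carry into square.
Latitude square 4; −1 → 3.
The longitude characters are unchanged.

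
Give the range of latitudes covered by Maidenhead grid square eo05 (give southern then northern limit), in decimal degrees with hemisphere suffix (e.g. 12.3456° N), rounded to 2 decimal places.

55.00° N, 56.00° N

Field E=4, O=14: +4·20° lon, +14·10° lat → SW at lon -100°, lat 50°.
Square 0, 5: +0·2° lon, +5·1° lat → SW at lon -100°, lat 55°.
Cell spans 2° lon × 1° lat.
south 55.00° N, north 56.00° N.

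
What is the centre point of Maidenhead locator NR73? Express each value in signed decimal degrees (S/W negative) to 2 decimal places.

Field N=13, R=17: +13·20° lon, +17·10° lat → SW at lon 80°, lat 80°.
Square 7, 3: +7·2° lon, +3·1° lat → SW at lon 94°, lat 83°.
Cell spans 2° lon × 1° lat. Centre is SW corner plus half of each.
latitude 83.50, longitude 95.00.

83.50, 95.00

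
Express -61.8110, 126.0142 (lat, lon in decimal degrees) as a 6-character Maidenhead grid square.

Offset from 180°W / 90°S: lon 306.0142°, lat 28.1890°.
Field (20°×10°, letters A–R): lon ⌊306.0142/20⌋ = 15 → P; lat ⌊28.1890/10⌋ = 2 → C.
Square (2°×1°, digits 0–9): lon ⌊6.0142/2⌋ = 3; lat ⌊8.1890/1⌋ = 8.
Subsquare (5′×2.5′, letters a–x): lon ⌊0.0142/0.0833333⌋ = 0 → a; lat ⌊0.1890/0.0416667⌋ = 4 → e.

PC38ae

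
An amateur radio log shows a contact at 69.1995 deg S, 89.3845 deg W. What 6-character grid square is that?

EC50ht

Shift to the Maidenhead origin (180°W, 90°S): lon 90.6155, lat 20.8005.
Field: 90.6155/20 → 4 → E, 20.8005/10 → 2 → C; chars EC.
Square: 10.6155/2 → 5, 0.8005/1 → 0; chars 50.
Subsquare: 0.6155/0.0833333 → 7 → h, 0.8005/0.0416667 → 19 → t; chars ht.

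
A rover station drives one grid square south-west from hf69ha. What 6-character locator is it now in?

HF68gx

Longitude subsquare h = 7; −1 → 6 = g.
Latitude subsquare a = 0; −1 → -1, wraps to 23 = x, carry into square.
Latitude square 9; −1 → 8.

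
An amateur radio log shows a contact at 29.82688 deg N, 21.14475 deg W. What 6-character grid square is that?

Shift to the Maidenhead origin (180°W, 90°S): lon 158.8553, lat 119.8269.
Field (20°×10°, letters A–R): lon ⌊158.8553/20⌋ = 7 → H; lat ⌊119.8269/10⌋ = 11 → L.
Square (2°×1°, digits 0–9): lon ⌊18.8553/2⌋ = 9; lat ⌊9.8269/1⌋ = 9.
Subsquare (5′×2.5′, letters a–x): lon ⌊0.8553/0.0833333⌋ = 10 → k; lat ⌊0.8269/0.0416667⌋ = 19 → t.

HL99kt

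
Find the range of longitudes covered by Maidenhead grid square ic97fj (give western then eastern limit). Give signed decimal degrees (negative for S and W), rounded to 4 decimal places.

-1.5833, -1.5000

Field I=8, C=2: +8·20° lon, +2·10° lat → SW at lon -20°, lat -70°.
Square 9, 7: +9·2° lon, +7·1° lat → SW at lon -2°, lat -63°.
Subsquare f=5, j=9: +5·0.0833333° lon, +9·0.0416667° lat → SW at lon -1.58333°, lat -62.625°.
Cell spans 0.0833333° lon × 0.0416667° lat.
west -1.5833, east -1.5000.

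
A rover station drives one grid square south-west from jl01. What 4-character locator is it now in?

Longitude square 0; −1 → -1, wraps to 9, carry into field.
Longitude field J = 9; −1 → 8 = I.
Latitude square 1; −1 → 0.

IL90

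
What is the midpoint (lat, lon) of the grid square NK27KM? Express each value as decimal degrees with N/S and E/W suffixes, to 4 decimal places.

17.5208° N, 84.8750° E

Field N=13, K=10: +13·20° lon, +10·10° lat → SW at lon 80°, lat 10°.
Square 2, 7: +2·2° lon, +7·1° lat → SW at lon 84°, lat 17°.
Subsquare k=10, m=12: +10·0.0833333° lon, +12·0.0416667° lat → SW at lon 84.8333°, lat 17.5°.
Cell spans 0.0833333° lon × 0.0416667° lat. Centre is SW corner plus half of each.
latitude 17.5208° N, longitude 84.8750° E.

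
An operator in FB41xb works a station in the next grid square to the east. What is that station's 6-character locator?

FB51ab

Longitude subsquare x = 23; +1 → 24, wraps to 0 = a, carry into square.
Longitude square 4; +1 → 5.
The latitude characters are unchanged.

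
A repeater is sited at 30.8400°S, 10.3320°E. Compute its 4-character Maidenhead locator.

Add 180° to longitude and 90° to latitude: 190.33, 59.16.
Field: 190.33/20 → 9 → J, 59.16/10 → 5 → F; chars JF.
Square: 10.33/2 → 5, 9.16/1 → 9; chars 59.

JF59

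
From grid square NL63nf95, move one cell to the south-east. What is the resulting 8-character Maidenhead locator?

NL63of04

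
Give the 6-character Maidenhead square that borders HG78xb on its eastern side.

Longitude subsquare x = 23; +1 → 24, wraps to 0 = a, carry into square.
Longitude square 7; +1 → 8.
The latitude characters are unchanged.

HG88ab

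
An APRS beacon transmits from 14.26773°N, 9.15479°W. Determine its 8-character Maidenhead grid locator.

IK54kg14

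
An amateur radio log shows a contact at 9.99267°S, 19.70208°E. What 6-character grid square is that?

Add 180° to longitude and 90° to latitude: 199.7021, 80.0073.
Field (20°×10°, letters A–R): lon ⌊199.7021/20⌋ = 9 → J; lat ⌊80.0073/10⌋ = 8 → I.
Square (2°×1°, digits 0–9): lon ⌊19.7021/2⌋ = 9; lat ⌊0.0073/1⌋ = 0.
Subsquare (5′×2.5′, letters a–x): lon ⌊1.7021/0.0833333⌋ = 20 → u; lat ⌊0.0073/0.0416667⌋ = 0 → a.

JI90ua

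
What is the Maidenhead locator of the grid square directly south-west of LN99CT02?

Longitude extended square 0; −1 → -1, wraps to 9, carry into subsquare.
Longitude subsquare c = 2; −1 → 1 = b.
Latitude extended square 2; −1 → 1.

LN99bt91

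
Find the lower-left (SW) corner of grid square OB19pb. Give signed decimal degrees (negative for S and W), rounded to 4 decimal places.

-70.9583, 103.2500

Field O=14, B=1: +14·20° lon, +1·10° lat → SW at lon 100°, lat -80°.
Square 1, 9: +1·2° lon, +9·1° lat → SW at lon 102°, lat -71°.
Subsquare p=15, b=1: +15·0.0833333° lon, +1·0.0416667° lat → SW at lon 103.25°, lat -70.9583°.
latitude -70.9583, longitude 103.2500.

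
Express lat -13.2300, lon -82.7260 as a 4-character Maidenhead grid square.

EH86

Add 180° to longitude and 90° to latitude: 97.27, 76.77.
Field: 97.27/20 → 4 → E, 76.77/10 → 7 → H; chars EH.
Square: 17.27/2 → 8, 6.77/1 → 6; chars 86.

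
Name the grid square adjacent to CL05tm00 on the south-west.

CL05sl99

Longitude extended square 0; −1 → -1, wraps to 9, carry into subsquare.
Longitude subsquare t = 19; −1 → 18 = s.
Latitude extended square 0; −1 → -1, wraps to 9, carry into subsquare.
Latitude subsquare m = 12; −1 → 11 = l.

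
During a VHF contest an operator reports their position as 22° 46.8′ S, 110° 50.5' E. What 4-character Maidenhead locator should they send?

Add 180° to longitude and 90° to latitude: 290.84, 67.22.
Field: lon ⌊290.84/20⌋ = 14 → O; lat ⌊67.22/10⌋ = 6 → G.
Square: lon ⌊10.84/2⌋ = 5; lat ⌊7.22/1⌋ = 7.

OG57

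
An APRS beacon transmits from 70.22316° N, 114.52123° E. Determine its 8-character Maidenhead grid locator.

OQ70gf23

Add 180° to longitude and 90° to latitude: 294.52123, 160.22316.
Field: lon ⌊294.52123/20⌋ = 14 → O; lat ⌊160.22316/10⌋ = 16 → Q.
Square: lon ⌊14.52123/2⌋ = 7; lat ⌊0.22316/1⌋ = 0.
Subsquare: lon ⌊0.52123/0.0833333⌋ = 6 → g; lat ⌊0.22316/0.0416667⌋ = 5 → f.
Extended square: lon ⌊0.02123/0.00833333⌋ = 2; lat ⌊0.01483/0.00416667⌋ = 3.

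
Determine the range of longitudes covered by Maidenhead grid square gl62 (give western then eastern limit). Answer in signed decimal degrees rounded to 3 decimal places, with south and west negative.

Field G=6, L=11: +6·20° lon, +11·10° lat → SW at lon -60°, lat 20°.
Square 6, 2: +6·2° lon, +2·1° lat → SW at lon -48°, lat 22°.
Cell spans 2° lon × 1° lat.
west -48.000, east -46.000.

-48.000, -46.000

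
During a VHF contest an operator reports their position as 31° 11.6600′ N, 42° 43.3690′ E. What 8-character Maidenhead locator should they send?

LM11ie66

Offset from 180°W / 90°S: lon 222.72282°, lat 121.19433°.
Field: lon ⌊222.72282/20⌋ = 11 → L; lat ⌊121.19433/10⌋ = 12 → M.
Square: lon ⌊2.72282/2⌋ = 1; lat ⌊1.19433/1⌋ = 1.
Subsquare: lon ⌊0.72282/0.0833333⌋ = 8 → i; lat ⌊0.19433/0.0416667⌋ = 4 → e.
Extended square: lon ⌊0.05615/0.00833333⌋ = 6; lat ⌊0.02767/0.00416667⌋ = 6.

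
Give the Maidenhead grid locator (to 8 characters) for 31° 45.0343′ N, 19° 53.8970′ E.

JM91ws70

Shift to the Maidenhead origin (180°W, 90°S): lon 199.89828, lat 121.75057.
Field (20°×10°, letters A–R): lon ⌊199.89828/20⌋ = 9 → J; lat ⌊121.75057/10⌋ = 12 → M.
Square (2°×1°, digits 0–9): lon ⌊19.89828/2⌋ = 9; lat ⌊1.75057/1⌋ = 1.
Subsquare (5′×2.5′, letters a–x): lon ⌊1.89828/0.0833333⌋ = 22 → w; lat ⌊0.75057/0.0416667⌋ = 18 → s.
Extended square (30″×15″, digits 0–9): lon ⌊0.06495/0.00833333⌋ = 7; lat ⌊0.00057/0.00416667⌋ = 0.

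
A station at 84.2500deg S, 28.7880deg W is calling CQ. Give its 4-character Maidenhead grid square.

HA55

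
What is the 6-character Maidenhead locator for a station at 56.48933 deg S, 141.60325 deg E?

QD03tm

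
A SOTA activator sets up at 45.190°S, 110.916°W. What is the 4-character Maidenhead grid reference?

Shift to the Maidenhead origin (180°W, 90°S): lon 69.08, lat 44.81.
Field: lon ⌊69.08/20⌋ = 3 → D; lat ⌊44.81/10⌋ = 4 → E.
Square: lon ⌊9.08/2⌋ = 4; lat ⌊4.81/1⌋ = 4.

DE44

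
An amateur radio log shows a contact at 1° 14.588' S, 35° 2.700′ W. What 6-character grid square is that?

HI28ls

Add 180° to longitude and 90° to latitude: 144.9550, 88.7569.
Field: lon ⌊144.9550/20⌋ = 7 → H; lat ⌊88.7569/10⌋ = 8 → I.
Square: lon ⌊4.9550/2⌋ = 2; lat ⌊8.7569/1⌋ = 8.
Subsquare: lon ⌊0.9550/0.0833333⌋ = 11 → l; lat ⌊0.7569/0.0416667⌋ = 18 → s.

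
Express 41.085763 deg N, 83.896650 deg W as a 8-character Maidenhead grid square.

EN81bc20

Add 180° to longitude and 90° to latitude: 96.10335, 131.08576.
Field: 96.10335/20 → 4 → E, 131.08576/10 → 13 → N; chars EN.
Square: 16.10335/2 → 8, 1.08576/1 → 1; chars 81.
Subsquare: 0.10335/0.0833333 → 1 → b, 0.08576/0.0416667 → 2 → c; chars bc.
Extended square: 0.02002/0.00833333 → 2, 0.00243/0.00416667 → 0; chars 20.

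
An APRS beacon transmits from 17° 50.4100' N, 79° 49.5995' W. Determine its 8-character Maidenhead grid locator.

FK07cu01

Offset from 180°W / 90°S: lon 100.17334°, lat 107.84017°.
Field (20°×10°, letters A–R): 100.17334/20 → 5 → F, 107.84017/10 → 10 → K; chars FK.
Square (2°×1°, digits 0–9): 0.17334/2 → 0, 7.84017/1 → 7; chars 07.
Subsquare (5′×2.5′, letters a–x): 0.17334/0.0833333 → 2 → c, 0.84017/0.0416667 → 20 → u; chars cu.
Extended square (30″×15″, digits 0–9): 0.00668/0.00833333 → 0, 0.00683/0.00416667 → 1; chars 01.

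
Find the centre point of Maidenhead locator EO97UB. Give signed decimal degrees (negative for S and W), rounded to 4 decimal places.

57.0625, -80.2917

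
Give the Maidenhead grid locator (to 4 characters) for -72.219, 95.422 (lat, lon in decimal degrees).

Offset from 180°W / 90°S: lon 275.42°, lat 17.78°.
Field: lon ⌊275.42/20⌋ = 13 → N; lat ⌊17.78/10⌋ = 1 → B.
Square: lon ⌊15.42/2⌋ = 7; lat ⌊7.78/1⌋ = 7.

NB77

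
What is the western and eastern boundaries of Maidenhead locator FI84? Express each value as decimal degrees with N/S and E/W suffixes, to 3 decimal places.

64.000° W, 62.000° W

Field F=5, I=8: +5·20° lon, +8·10° lat → SW at lon -80°, lat -10°.
Square 8, 4: +8·2° lon, +4·1° lat → SW at lon -64°, lat -6°.
Cell spans 2° lon × 1° lat.
west 64.000° W, east 62.000° W.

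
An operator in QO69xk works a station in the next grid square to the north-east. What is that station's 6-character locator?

QO79al

Longitude subsquare x = 23; +1 → 24, wraps to 0 = a, carry into square.
Longitude square 6; +1 → 7.
Latitude subsquare k = 10; +1 → 11 = l.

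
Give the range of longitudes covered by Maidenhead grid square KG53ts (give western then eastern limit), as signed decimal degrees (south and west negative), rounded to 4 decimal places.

31.5833, 31.6667

Field K=10, G=6: +10·20° lon, +6·10° lat → SW at lon 20°, lat -30°.
Square 5, 3: +5·2° lon, +3·1° lat → SW at lon 30°, lat -27°.
Subsquare t=19, s=18: +19·0.0833333° lon, +18·0.0416667° lat → SW at lon 31.5833°, lat -26.25°.
Cell spans 0.0833333° lon × 0.0416667° lat.
west 31.5833, east 31.6667.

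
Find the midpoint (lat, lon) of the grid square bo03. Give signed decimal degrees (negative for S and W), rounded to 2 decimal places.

53.50, -159.00

Field B=1, O=14: +1·20° lon, +14·10° lat → SW at lon -160°, lat 50°.
Square 0, 3: +0·2° lon, +3·1° lat → SW at lon -160°, lat 53°.
Cell spans 2° lon × 1° lat. Centre is SW corner plus half of each.
latitude 53.50, longitude -159.00.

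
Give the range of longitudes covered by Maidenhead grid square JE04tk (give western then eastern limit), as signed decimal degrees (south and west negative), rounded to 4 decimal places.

Field J=9, E=4: +9·20° lon, +4·10° lat → SW at lon 0°, lat -50°.
Square 0, 4: +0·2° lon, +4·1° lat → SW at lon 0°, lat -46°.
Subsquare t=19, k=10: +19·0.0833333° lon, +10·0.0416667° lat → SW at lon 1.58333°, lat -45.5833°.
Cell spans 0.0833333° lon × 0.0416667° lat.
west 1.5833, east 1.6667.

1.5833, 1.6667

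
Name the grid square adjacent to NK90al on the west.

NK80xl

Longitude subsquare a = 0; −1 → -1, wraps to 23 = x, carry into square.
Longitude square 9; −1 → 8.
The latitude characters are unchanged.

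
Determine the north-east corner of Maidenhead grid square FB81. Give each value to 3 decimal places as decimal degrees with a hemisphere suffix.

Field F=5, B=1: +5·20° lon, +1·10° lat → SW at lon -80°, lat -80°.
Square 8, 1: +8·2° lon, +1·1° lat → SW at lon -64°, lat -79°.
Cell spans 2° lon × 1° lat. NE corner is SW corner plus one full cell.
latitude 78.000° S, longitude 62.000° W.

78.000° S, 62.000° W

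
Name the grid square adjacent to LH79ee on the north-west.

LH79df

Longitude subsquare e = 4; −1 → 3 = d.
Latitude subsquare e = 4; +1 → 5 = f.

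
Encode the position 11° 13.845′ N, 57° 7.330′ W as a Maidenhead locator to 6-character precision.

Add 180° to longitude and 90° to latitude: 122.8778, 101.2308.
Field (20°×10°, letters A–R): 122.8778/20 → 6 → G, 101.2308/10 → 10 → K; chars GK.
Square (2°×1°, digits 0–9): 2.8778/2 → 1, 1.2308/1 → 1; chars 11.
Subsquare (5′×2.5′, letters a–x): 0.8778/0.0833333 → 10 → k, 0.2308/0.0416667 → 5 → f; chars kf.

GK11kf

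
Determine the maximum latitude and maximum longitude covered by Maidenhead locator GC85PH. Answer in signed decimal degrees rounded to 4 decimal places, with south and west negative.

-64.6667, -42.6667

Field G=6, C=2: +6·20° lon, +2·10° lat → SW at lon -60°, lat -70°.
Square 8, 5: +8·2° lon, +5·1° lat → SW at lon -44°, lat -65°.
Subsquare p=15, h=7: +15·0.0833333° lon, +7·0.0416667° lat → SW at lon -42.75°, lat -64.7083°.
Cell spans 0.0833333° lon × 0.0416667° lat. NE corner is SW corner plus one full cell.
latitude -64.6667, longitude -42.6667.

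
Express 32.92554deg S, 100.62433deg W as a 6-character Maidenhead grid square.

DF97qb

Shift to the Maidenhead origin (180°W, 90°S): lon 79.3757, lat 57.0745.
Field (20°×10°, letters A–R): lon ⌊79.3757/20⌋ = 3 → D; lat ⌊57.0745/10⌋ = 5 → F.
Square (2°×1°, digits 0–9): lon ⌊19.3757/2⌋ = 9; lat ⌊7.0745/1⌋ = 7.
Subsquare (5′×2.5′, letters a–x): lon ⌊1.3757/0.0833333⌋ = 16 → q; lat ⌊0.0745/0.0416667⌋ = 1 → b.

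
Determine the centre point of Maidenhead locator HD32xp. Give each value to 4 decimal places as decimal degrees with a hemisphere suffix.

57.3542° S, 32.0417° W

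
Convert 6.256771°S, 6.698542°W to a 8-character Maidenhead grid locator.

II63pr68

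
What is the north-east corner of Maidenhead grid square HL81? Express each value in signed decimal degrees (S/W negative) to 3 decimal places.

Field H=7, L=11: +7·20° lon, +11·10° lat → SW at lon -40°, lat 20°.
Square 8, 1: +8·2° lon, +1·1° lat → SW at lon -24°, lat 21°.
Cell spans 2° lon × 1° lat. NE corner is SW corner plus one full cell.
latitude 22.000, longitude -22.000.

22.000, -22.000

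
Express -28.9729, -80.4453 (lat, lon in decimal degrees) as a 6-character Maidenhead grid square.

Shift to the Maidenhead origin (180°W, 90°S): lon 99.5547, lat 61.0271.
Field (20°×10°, letters A–R): lon ⌊99.5547/20⌋ = 4 → E; lat ⌊61.0271/10⌋ = 6 → G.
Square (2°×1°, digits 0–9): lon ⌊19.5547/2⌋ = 9; lat ⌊1.0271/1⌋ = 1.
Subsquare (5′×2.5′, letters a–x): lon ⌊1.5547/0.0833333⌋ = 18 → s; lat ⌊0.0271/0.0416667⌋ = 0 → a.

EG91sa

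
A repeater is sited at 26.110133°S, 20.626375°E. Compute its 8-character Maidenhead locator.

Shift to the Maidenhead origin (180°W, 90°S): lon 200.62637, lat 63.88987.
Field: lon ⌊200.62637/20⌋ = 10 → K; lat ⌊63.88987/10⌋ = 6 → G.
Square: lon ⌊0.62637/2⌋ = 0; lat ⌊3.88987/1⌋ = 3.
Subsquare: lon ⌊0.62637/0.0833333⌋ = 7 → h; lat ⌊0.88987/0.0416667⌋ = 21 → v.
Extended square: lon ⌊0.04304/0.00833333⌋ = 5; lat ⌊0.01487/0.00416667⌋ = 3.

KG03hv53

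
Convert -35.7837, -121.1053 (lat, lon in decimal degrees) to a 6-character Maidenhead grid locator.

CF94kf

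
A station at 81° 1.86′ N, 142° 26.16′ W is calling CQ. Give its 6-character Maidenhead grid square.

BR81sa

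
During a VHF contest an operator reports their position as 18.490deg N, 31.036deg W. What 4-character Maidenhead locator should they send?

HK48

Shift to the Maidenhead origin (180°W, 90°S): lon 148.96, lat 108.49.
Field (20°×10°, letters A–R): lon ⌊148.96/20⌋ = 7 → H; lat ⌊108.49/10⌋ = 10 → K.
Square (2°×1°, digits 0–9): lon ⌊8.96/2⌋ = 4; lat ⌊8.49/1⌋ = 8.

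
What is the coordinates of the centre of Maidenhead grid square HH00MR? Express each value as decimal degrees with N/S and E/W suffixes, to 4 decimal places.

Field H=7, H=7: +7·20° lon, +7·10° lat → SW at lon -40°, lat -20°.
Square 0, 0: +0·2° lon, +0·1° lat → SW at lon -40°, lat -20°.
Subsquare m=12, r=17: +12·0.0833333° lon, +17·0.0416667° lat → SW at lon -39°, lat -19.2917°.
Cell spans 0.0833333° lon × 0.0416667° lat. Centre is SW corner plus half of each.
latitude 19.2708° S, longitude 38.9583° W.

19.2708° S, 38.9583° W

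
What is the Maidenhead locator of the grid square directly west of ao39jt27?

AO39jt17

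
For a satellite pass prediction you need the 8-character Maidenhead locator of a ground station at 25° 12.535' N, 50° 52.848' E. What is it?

LL55kf50

Offset from 180°W / 90°S: lon 230.88080°, lat 115.20892°.
Field: 230.88080/20 → 11 → L, 115.20892/10 → 11 → L; chars LL.
Square: 10.88080/2 → 5, 5.20892/1 → 5; chars 55.
Subsquare: 0.88080/0.0833333 → 10 → k, 0.20892/0.0416667 → 5 → f; chars kf.
Extended square: 0.04747/0.00833333 → 5, 0.00058/0.00416667 → 0; chars 50.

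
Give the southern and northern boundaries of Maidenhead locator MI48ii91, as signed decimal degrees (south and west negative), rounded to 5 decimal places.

Field M=12, I=8: +12·20° lon, +8·10° lat → SW at lon 60°, lat -10°.
Square 4, 8: +4·2° lon, +8·1° lat → SW at lon 68°, lat -2°.
Subsquare i=8, i=8: +8·0.0833333° lon, +8·0.0416667° lat → SW at lon 68.6667°, lat -1.66667°.
Extended square 9, 1: +9·0.00833333° lon, +1·0.00416667° lat → SW at lon 68.7417°, lat -1.6625°.
Cell spans 0.00833333° lon × 0.00416667° lat.
south -1.66250, north -1.65833.

-1.66250, -1.65833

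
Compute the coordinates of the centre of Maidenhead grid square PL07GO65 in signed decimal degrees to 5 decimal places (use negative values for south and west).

27.60625, 120.55417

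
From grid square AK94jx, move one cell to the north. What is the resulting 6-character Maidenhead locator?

Latitude subsquare x = 23; +1 → 24, wraps to 0 = a, carry into square.
Latitude square 4; +1 → 5.
The longitude characters are unchanged.

AK95ja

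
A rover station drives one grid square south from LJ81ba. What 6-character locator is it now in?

LJ80bx

Latitude subsquare a = 0; −1 → -1, wraps to 23 = x, carry into square.
Latitude square 1; −1 → 0.
The longitude characters are unchanged.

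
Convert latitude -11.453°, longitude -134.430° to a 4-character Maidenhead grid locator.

CH28

Shift to the Maidenhead origin (180°W, 90°S): lon 45.57, lat 78.55.
Field: lon ⌊45.57/20⌋ = 2 → C; lat ⌊78.55/10⌋ = 7 → H.
Square: lon ⌊5.57/2⌋ = 2; lat ⌊8.55/1⌋ = 8.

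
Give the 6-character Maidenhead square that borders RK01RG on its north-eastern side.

Longitude subsquare r = 17; +1 → 18 = s.
Latitude subsquare g = 6; +1 → 7 = h.

RK01sh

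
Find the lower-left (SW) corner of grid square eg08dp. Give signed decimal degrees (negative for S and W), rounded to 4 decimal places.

Field E=4, G=6: +4·20° lon, +6·10° lat → SW at lon -100°, lat -30°.
Square 0, 8: +0·2° lon, +8·1° lat → SW at lon -100°, lat -22°.
Subsquare d=3, p=15: +3·0.0833333° lon, +15·0.0416667° lat → SW at lon -99.75°, lat -21.375°.
latitude -21.3750, longitude -99.7500.

-21.3750, -99.7500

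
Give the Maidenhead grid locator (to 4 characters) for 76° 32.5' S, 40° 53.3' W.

GB93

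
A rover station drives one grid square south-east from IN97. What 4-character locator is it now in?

Longitude square 9; +1 → 10, wraps to 0, carry into field.
Longitude field I = 8; +1 → 9 = J.
Latitude square 7; −1 → 6.

JN06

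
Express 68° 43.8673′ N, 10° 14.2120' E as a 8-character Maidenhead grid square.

JP58cr85

Shift to the Maidenhead origin (180°W, 90°S): lon 190.23687, lat 158.73112.
Field: lon ⌊190.23687/20⌋ = 9 → J; lat ⌊158.73112/10⌋ = 15 → P.
Square: lon ⌊10.23687/2⌋ = 5; lat ⌊8.73112/1⌋ = 8.
Subsquare: lon ⌊0.23687/0.0833333⌋ = 2 → c; lat ⌊0.73112/0.0416667⌋ = 17 → r.
Extended square: lon ⌊0.07020/0.00833333⌋ = 8; lat ⌊0.02279/0.00416667⌋ = 5.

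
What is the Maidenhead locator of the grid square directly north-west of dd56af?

DD46xg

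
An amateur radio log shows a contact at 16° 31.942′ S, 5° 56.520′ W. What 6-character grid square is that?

Shift to the Maidenhead origin (180°W, 90°S): lon 174.0580, lat 73.4676.
Field: lon ⌊174.0580/20⌋ = 8 → I; lat ⌊73.4676/10⌋ = 7 → H.
Square: lon ⌊14.0580/2⌋ = 7; lat ⌊3.4676/1⌋ = 3.
Subsquare: lon ⌊0.0580/0.0833333⌋ = 0 → a; lat ⌊0.4676/0.0416667⌋ = 11 → l.

IH73al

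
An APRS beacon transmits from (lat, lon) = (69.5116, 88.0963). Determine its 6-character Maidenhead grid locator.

NP49bm

Add 180° to longitude and 90° to latitude: 268.0963, 159.5116.
Field: 268.0963/20 → 13 → N, 159.5116/10 → 15 → P; chars NP.
Square: 8.0963/2 → 4, 9.5116/1 → 9; chars 49.
Subsquare: 0.0963/0.0833333 → 1 → b, 0.5116/0.0416667 → 12 → m; chars bm.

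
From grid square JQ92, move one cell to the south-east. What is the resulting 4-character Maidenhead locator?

KQ01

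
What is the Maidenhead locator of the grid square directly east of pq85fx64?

PQ85fx74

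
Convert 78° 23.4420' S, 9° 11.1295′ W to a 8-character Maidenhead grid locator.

IB51jo76

Add 180° to longitude and 90° to latitude: 170.81451, 11.60930.
Field: 170.81451/20 → 8 → I, 11.60930/10 → 1 → B; chars IB.
Square: 10.81451/2 → 5, 1.60930/1 → 1; chars 51.
Subsquare: 0.81451/0.0833333 → 9 → j, 0.60930/0.0416667 → 14 → o; chars jo.
Extended square: 0.06451/0.00833333 → 7, 0.02597/0.00416667 → 6; chars 76.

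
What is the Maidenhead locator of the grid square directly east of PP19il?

Longitude subsquare i = 8; +1 → 9 = j.
The latitude characters are unchanged.

PP19jl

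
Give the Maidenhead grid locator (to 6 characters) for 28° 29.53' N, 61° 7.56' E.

Offset from 180°W / 90°S: lon 241.1260°, lat 118.4922°.
Field: lon ⌊241.1260/20⌋ = 12 → M; lat ⌊118.4922/10⌋ = 11 → L.
Square: lon ⌊1.1260/2⌋ = 0; lat ⌊8.4922/1⌋ = 8.
Subsquare: lon ⌊1.1260/0.0833333⌋ = 13 → n; lat ⌊0.4922/0.0416667⌋ = 11 → l.

ML08nl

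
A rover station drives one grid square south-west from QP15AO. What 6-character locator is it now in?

Longitude subsquare a = 0; −1 → -1, wraps to 23 = x, carry into square.
Longitude square 1; −1 → 0.
Latitude subsquare o = 14; −1 → 13 = n.

QP05xn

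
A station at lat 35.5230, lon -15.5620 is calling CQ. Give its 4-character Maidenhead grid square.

IM25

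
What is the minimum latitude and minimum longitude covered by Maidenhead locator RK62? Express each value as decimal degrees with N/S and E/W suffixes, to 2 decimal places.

12.00° N, 172.00° E

Field R=17, K=10: +17·20° lon, +10·10° lat → SW at lon 160°, lat 10°.
Square 6, 2: +6·2° lon, +2·1° lat → SW at lon 172°, lat 12°.
latitude 12.00° N, longitude 172.00° E.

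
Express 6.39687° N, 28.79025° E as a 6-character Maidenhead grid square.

KJ46jj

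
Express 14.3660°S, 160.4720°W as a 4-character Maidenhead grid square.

Offset from 180°W / 90°S: lon 19.53°, lat 75.63°.
Field (20°×10°, letters A–R): lon ⌊19.53/20⌋ = 0 → A; lat ⌊75.63/10⌋ = 7 → H.
Square (2°×1°, digits 0–9): lon ⌊19.53/2⌋ = 9; lat ⌊5.63/1⌋ = 5.

AH95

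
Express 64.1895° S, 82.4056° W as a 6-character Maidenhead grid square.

EC85tt

Add 180° to longitude and 90° to latitude: 97.5944, 25.8105.
Field (20°×10°, letters A–R): lon ⌊97.5944/20⌋ = 4 → E; lat ⌊25.8105/10⌋ = 2 → C.
Square (2°×1°, digits 0–9): lon ⌊17.5944/2⌋ = 8; lat ⌊5.8105/1⌋ = 5.
Subsquare (5′×2.5′, letters a–x): lon ⌊1.5944/0.0833333⌋ = 19 → t; lat ⌊0.8105/0.0416667⌋ = 19 → t.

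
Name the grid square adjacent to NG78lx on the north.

Latitude subsquare x = 23; +1 → 24, wraps to 0 = a, carry into square.
Latitude square 8; +1 → 9.
The longitude characters are unchanged.

NG79la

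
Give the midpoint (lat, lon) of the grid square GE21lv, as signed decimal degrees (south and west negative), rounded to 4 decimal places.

-48.1042, -55.0417

Field G=6, E=4: +6·20° lon, +4·10° lat → SW at lon -60°, lat -50°.
Square 2, 1: +2·2° lon, +1·1° lat → SW at lon -56°, lat -49°.
Subsquare l=11, v=21: +11·0.0833333° lon, +21·0.0416667° lat → SW at lon -55.0833°, lat -48.125°.
Cell spans 0.0833333° lon × 0.0416667° lat. Centre is SW corner plus half of each.
latitude -48.1042, longitude -55.0417.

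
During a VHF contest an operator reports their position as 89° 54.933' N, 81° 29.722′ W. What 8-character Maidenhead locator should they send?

Shift to the Maidenhead origin (180°W, 90°S): lon 98.50463, lat 179.91555.
Field: 98.50463/20 → 4 → E, 179.91555/10 → 17 → R; chars ER.
Square: 18.50463/2 → 9, 9.91555/1 → 9; chars 99.
Subsquare: 0.50463/0.0833333 → 6 → g, 0.91555/0.0416667 → 21 → v; chars gv.
Extended square: 0.00463/0.00833333 → 0, 0.04055/0.00416667 → 9; chars 09.

ER99gv09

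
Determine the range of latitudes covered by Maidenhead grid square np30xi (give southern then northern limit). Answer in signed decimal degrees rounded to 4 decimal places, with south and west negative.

60.3333, 60.3750

Field N=13, P=15: +13·20° lon, +15·10° lat → SW at lon 80°, lat 60°.
Square 3, 0: +3·2° lon, +0·1° lat → SW at lon 86°, lat 60°.
Subsquare x=23, i=8: +23·0.0833333° lon, +8·0.0416667° lat → SW at lon 87.9167°, lat 60.3333°.
Cell spans 0.0833333° lon × 0.0416667° lat.
south 60.3333, north 60.3750.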